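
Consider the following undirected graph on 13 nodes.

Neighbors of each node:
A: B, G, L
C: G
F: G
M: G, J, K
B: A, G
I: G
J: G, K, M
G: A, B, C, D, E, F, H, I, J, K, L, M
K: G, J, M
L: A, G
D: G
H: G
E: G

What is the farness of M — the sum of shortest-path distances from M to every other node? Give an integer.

Distances from M: A:2, B:2, C:2, D:2, E:2, F:2, G:1, H:2, I:2, J:1, K:1, L:2.
Sum = 2 + 2 + 2 + 2 + 2 + 2 + 1 + 2 + 2 + 1 + 1 + 2 = 21.

21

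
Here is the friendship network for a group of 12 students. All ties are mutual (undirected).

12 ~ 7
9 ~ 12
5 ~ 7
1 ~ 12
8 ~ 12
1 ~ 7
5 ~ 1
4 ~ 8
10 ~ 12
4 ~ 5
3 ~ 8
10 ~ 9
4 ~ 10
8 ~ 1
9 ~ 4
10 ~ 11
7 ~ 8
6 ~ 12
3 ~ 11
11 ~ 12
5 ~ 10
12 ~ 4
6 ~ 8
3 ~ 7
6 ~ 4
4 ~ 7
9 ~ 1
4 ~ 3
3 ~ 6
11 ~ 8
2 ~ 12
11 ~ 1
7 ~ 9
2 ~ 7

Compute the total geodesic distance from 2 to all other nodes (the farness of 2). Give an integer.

20

Distances from 2: 1:2, 3:2, 4:2, 5:2, 6:2, 7:1, 8:2, 9:2, 10:2, 11:2, 12:1.
Sum = 2 + 2 + 2 + 2 + 2 + 1 + 2 + 2 + 2 + 2 + 1 = 20.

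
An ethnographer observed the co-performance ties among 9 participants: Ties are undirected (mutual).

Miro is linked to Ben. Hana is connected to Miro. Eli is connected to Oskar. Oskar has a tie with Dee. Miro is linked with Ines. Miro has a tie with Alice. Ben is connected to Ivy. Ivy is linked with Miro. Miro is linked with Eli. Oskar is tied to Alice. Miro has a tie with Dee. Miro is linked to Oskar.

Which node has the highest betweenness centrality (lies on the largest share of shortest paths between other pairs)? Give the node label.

Miro

Unnormalized betweenness of each node: Alice:0, Ben:0, Dee:0, Eli:0, Hana:0, Ines:0, Ivy:0, Miro:45/2, Oskar:3/2.
Miro has the largest value, 45/2, making it the main broker — the node through which the most shortest paths run.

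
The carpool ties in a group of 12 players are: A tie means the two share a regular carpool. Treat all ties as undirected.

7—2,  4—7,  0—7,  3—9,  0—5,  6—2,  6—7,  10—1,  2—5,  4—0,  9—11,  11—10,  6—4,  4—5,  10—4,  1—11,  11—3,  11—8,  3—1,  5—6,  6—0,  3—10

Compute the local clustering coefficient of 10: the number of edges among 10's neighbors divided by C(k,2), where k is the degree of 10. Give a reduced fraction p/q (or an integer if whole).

10's neighbors: 1, 3, 4, and 11 (k = 4).
Possible neighbor pairs: C(4,2) = 6. Edges among them: 1–3, 1–11, 3–11 → e = 3.
Clustering(10) = 3/6 = 1/2.

1/2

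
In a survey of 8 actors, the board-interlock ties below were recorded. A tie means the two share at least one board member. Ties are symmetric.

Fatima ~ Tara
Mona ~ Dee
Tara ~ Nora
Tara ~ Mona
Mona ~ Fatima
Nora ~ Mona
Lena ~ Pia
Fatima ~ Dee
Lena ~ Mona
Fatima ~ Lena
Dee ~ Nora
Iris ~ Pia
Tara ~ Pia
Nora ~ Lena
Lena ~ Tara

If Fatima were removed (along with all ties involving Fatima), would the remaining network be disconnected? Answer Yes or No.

No

Even without Fatima, every remaining node can still reach every other (the residual graph is connected), so Fatima is not a cut vertex.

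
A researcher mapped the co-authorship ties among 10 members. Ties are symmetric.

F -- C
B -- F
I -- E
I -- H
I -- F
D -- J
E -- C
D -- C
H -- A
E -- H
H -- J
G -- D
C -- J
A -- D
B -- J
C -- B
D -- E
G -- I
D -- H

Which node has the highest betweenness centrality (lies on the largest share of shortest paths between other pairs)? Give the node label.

D

Unnormalized betweenness of each node: A:0, B:1/2, C:5, D:17/2, E:7/6, F:11/6, G:1/3, H:9/2, I:13/3, J:17/6.
D has the largest value, 17/2, making it the main broker — the node through which the most shortest paths run.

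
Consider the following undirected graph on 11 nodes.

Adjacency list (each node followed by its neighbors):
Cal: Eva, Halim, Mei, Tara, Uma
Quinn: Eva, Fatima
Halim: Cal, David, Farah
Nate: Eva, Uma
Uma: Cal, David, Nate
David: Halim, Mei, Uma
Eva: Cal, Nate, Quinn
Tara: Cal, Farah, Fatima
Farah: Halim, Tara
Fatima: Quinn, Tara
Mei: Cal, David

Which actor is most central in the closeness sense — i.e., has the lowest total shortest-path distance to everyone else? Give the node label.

Cal

Farness (sum of distances to all others) for each node — Cal:15, David:23, Eva:19, Farah:24, Fatima:24, Halim:20, Mei:22, Nate:24, Quinn:24, Tara:19, Uma:20.
The smallest farness is 15, for Cal, so Cal has the highest closeness.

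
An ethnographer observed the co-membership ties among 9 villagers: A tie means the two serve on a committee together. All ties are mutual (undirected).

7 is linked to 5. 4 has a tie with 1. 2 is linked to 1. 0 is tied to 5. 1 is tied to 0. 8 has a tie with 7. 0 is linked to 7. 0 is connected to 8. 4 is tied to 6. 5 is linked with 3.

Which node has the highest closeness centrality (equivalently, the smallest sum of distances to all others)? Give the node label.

Farness (sum of distances to all others) for each node — 0:13, 1:14, 2:21, 3:24, 4:19, 5:17, 6:26, 7:17, 8:19.
The smallest farness is 13, for 0, so 0 has the highest closeness.

0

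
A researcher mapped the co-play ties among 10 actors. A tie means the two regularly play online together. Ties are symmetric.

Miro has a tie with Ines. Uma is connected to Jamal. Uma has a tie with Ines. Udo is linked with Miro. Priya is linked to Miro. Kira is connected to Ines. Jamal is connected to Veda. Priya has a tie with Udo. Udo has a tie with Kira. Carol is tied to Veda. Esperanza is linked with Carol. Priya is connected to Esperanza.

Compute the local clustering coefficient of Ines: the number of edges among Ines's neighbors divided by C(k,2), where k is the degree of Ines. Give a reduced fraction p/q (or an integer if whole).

0

Ines's neighbors: Kira, Miro, and Uma (k = 3).
Possible neighbor pairs: C(3,2) = 3. Edges among them: none → e = 0.
Clustering(Ines) = 0/3 = 0.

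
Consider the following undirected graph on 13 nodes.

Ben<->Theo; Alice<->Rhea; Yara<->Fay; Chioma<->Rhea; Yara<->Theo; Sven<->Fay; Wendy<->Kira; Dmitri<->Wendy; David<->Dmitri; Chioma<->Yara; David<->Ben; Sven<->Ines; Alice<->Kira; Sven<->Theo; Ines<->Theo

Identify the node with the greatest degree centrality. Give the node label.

Degrees — Alice:2, Ben:2, Chioma:2, David:2, Dmitri:2, Fay:2, Ines:2, Kira:2, Rhea:2, Sven:3, Theo:4, Wendy:2, Yara:3.
The maximum is 4, attained only by Theo.

Theo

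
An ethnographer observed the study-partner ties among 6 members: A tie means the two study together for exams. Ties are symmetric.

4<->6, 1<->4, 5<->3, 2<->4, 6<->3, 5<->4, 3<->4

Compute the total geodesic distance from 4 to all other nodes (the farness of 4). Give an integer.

Distances from 4: 1:1, 2:1, 3:1, 5:1, 6:1.
Sum = 1 + 1 + 1 + 1 + 1 = 5.

5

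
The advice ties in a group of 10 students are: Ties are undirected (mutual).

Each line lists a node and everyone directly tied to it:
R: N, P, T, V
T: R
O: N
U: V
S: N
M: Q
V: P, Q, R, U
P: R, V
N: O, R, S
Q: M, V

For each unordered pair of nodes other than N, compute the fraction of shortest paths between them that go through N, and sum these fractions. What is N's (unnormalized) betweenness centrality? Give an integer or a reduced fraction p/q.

Pairs whose geodesics pass through N — M–S: 1; M–O: 1; Q–S: 1; Q–O: 1; V–S: 1; V–O: 1; R–S: 1; R–O: 1; S–T: 1; S–O: 1; S–U: 1; S–P: 1; T–O: 1; O–U: 1 … (+1 more pairs).
All other pairs contribute 0.
Summing the contributions gives betweenness(N) = 15.

15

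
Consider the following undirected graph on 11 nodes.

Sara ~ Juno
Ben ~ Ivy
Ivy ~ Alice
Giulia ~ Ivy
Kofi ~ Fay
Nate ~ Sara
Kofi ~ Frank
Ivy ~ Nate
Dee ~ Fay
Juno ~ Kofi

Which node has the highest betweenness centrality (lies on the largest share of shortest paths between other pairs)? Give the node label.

Unnormalized betweenness of each node: Alice:0, Ben:0, Dee:0, Fay:9, Frank:0, Giulia:0, Ivy:24, Juno:24, Kofi:23, Nate:24, Sara:25.
Sara has the largest value, 25, making it the main broker — the node through which the most shortest paths run.

Sara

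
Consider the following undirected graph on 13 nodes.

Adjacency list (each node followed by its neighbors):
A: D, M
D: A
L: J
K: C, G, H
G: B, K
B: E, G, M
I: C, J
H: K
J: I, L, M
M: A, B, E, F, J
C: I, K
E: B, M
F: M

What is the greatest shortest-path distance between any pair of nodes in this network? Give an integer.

Eccentricity of each node (its greatest distance to any other): A:5, B:3, C:5, D:6, E:4, F:5, G:4, H:6, I:4, J:4, K:5, L:5, M:4.
The maximum eccentricity is 6, realized for instance by the pair H–D via H – K – G – B – M – A – D. So the diameter is 6.

6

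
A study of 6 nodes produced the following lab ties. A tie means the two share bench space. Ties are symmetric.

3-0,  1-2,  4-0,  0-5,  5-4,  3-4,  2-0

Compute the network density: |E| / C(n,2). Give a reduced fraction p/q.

7/15

There are 7 edges and 6 nodes, so the maximum possible is C(6,2) = 15.
Density = 7/15.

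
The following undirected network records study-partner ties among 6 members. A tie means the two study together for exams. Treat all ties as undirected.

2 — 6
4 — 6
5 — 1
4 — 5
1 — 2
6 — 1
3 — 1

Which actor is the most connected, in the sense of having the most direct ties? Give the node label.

Degrees — 1:4, 2:2, 3:1, 4:2, 5:2, 6:3.
The maximum is 4, attained only by 1.

1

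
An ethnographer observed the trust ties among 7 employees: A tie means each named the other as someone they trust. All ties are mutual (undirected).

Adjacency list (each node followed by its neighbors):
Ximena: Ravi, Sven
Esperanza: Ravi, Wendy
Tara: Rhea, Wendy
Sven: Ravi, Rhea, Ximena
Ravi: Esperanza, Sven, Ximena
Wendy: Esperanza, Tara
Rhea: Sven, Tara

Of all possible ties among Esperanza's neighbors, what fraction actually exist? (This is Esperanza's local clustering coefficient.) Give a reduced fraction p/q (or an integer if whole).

0

Esperanza's neighbors: Ravi and Wendy (k = 2).
Possible neighbor pairs: C(2,2) = 1. Edges among them: none → e = 0.
Clustering(Esperanza) = 0/1.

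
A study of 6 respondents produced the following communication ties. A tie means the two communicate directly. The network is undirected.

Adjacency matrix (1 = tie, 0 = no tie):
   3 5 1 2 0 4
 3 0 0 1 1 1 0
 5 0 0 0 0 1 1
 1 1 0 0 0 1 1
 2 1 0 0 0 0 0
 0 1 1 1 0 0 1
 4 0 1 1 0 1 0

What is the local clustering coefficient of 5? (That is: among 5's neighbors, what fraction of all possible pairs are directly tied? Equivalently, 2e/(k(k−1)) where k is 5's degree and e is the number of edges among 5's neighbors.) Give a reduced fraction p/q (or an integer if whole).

1

5's neighbors: 0 and 4 (k = 2).
Possible neighbor pairs: C(2,2) = 1. Edges among them: 0–4 → e = 1.
Clustering(5) = 1/1.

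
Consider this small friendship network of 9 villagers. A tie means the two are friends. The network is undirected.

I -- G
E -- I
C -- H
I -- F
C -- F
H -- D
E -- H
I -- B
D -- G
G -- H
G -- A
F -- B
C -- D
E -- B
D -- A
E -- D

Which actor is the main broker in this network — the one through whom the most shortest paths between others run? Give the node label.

D

Unnormalized betweenness of each node: A:0, B:1/2, C:5/2, D:29/6, E:7/2, F:2, G:7/2, H:4/3, I:23/6.
D has the largest value, 29/6, making it the main broker — the node through which the most shortest paths run.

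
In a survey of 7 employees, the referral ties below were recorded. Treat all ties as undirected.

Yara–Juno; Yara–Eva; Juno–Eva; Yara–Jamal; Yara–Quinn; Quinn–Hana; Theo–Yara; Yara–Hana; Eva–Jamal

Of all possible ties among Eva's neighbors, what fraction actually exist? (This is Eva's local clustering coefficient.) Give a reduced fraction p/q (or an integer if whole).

2/3

Eva's neighbors: Jamal, Juno, and Yara (k = 3).
Possible neighbor pairs: C(3,2) = 3. Edges among them: Jamal–Yara, Juno–Yara → e = 2.
Clustering(Eva) = 2/3.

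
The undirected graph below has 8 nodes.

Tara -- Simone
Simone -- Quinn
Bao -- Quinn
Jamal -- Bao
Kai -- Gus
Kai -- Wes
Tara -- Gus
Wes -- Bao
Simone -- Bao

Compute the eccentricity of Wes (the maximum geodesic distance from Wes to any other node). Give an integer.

Distances from Wes: Bao:1, Gus:2, Jamal:2, Kai:1, Quinn:2, Simone:2, Tara:3.
The largest is 3 (to Tara), so the eccentricity of Wes is 3.

3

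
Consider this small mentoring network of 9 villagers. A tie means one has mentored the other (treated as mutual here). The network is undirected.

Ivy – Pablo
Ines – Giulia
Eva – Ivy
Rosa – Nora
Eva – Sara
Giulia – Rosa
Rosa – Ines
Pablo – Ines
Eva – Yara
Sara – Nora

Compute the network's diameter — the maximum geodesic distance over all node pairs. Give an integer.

5

Eccentricity of each node (its greatest distance to any other): Eva:4, Giulia:5, Ines:4, Ivy:3, Nora:3, Pablo:3, Rosa:4, Sara:3, Yara:5.
The maximum eccentricity is 5, realized for instance by the pair Giulia–Yara via Giulia – Rosa – Nora – Sara – Eva – Yara. So the diameter is 5.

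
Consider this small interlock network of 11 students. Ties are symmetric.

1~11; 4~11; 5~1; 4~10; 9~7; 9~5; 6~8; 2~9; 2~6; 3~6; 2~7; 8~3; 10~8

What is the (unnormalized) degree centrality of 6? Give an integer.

6 is directly tied to 2, 3, and 8. That is 3 neighbors, so the degree of 6 is 3.

3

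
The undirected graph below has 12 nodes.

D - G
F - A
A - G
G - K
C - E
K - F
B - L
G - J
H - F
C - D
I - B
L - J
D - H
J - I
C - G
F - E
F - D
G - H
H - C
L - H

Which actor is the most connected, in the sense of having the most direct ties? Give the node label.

G

Degrees — A:2, B:2, C:4, D:4, E:2, F:5, G:6, H:5, I:2, J:3, K:2, L:3.
The maximum is 6, attained only by G.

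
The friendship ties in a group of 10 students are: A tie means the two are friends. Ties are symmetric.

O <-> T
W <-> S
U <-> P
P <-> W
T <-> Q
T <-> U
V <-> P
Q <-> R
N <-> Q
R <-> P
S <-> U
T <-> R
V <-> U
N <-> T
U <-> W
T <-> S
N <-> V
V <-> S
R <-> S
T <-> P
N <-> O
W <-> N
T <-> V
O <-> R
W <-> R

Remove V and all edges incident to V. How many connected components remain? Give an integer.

V's neighbors (N, P, S, T, and U) remain reachable from one another through other ties, so the rest of the network stays in one piece.

1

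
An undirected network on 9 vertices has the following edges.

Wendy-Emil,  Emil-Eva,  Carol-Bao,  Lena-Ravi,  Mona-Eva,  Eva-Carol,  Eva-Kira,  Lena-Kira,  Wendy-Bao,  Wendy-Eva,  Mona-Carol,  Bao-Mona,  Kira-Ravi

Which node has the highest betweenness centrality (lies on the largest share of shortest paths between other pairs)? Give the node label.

Eva

Unnormalized betweenness of each node: Bao:1, Carol:4/3, Emil:0, Eva:18, Kira:12, Lena:0, Mona:4/3, Ravi:0, Wendy:7/3.
Eva has the largest value, 18, making it the main broker — the node through which the most shortest paths run.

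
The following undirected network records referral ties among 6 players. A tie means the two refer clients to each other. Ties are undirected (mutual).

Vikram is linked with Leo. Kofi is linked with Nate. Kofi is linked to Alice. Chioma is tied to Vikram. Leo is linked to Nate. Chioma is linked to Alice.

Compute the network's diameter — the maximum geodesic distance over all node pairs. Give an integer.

3

Eccentricity of each node (its greatest distance to any other): Alice:3, Chioma:3, Kofi:3, Leo:3, Nate:3, Vikram:3.
The maximum eccentricity is 3, realized for instance by the pair Vikram–Kofi via Vikram – Chioma – Alice – Kofi. So the diameter is 3.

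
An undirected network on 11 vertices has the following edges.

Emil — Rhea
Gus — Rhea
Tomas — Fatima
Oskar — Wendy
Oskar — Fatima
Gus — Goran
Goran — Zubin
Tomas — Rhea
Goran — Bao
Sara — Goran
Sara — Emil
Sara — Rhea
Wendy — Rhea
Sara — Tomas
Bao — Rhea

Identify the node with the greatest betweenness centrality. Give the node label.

Unnormalized betweenness of each node: Bao:11/6, Emil:0, Fatima:2, Goran:21/2, Gus:11/6, Oskar:1, Rhea:41/2, Sara:28/3, Tomas:8, Wendy:6, Zubin:0.
Rhea has the largest value, 41/2, making it the main broker — the node through which the most shortest paths run.

Rhea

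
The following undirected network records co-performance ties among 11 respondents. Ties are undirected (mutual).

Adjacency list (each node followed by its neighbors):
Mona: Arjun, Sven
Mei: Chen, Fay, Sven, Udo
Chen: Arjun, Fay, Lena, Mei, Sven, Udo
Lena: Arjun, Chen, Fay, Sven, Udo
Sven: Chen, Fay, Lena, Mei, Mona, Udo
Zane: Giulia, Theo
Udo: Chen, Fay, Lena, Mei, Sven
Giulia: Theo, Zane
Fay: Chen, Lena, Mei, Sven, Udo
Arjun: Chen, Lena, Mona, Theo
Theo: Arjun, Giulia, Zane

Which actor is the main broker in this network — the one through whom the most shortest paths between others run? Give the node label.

Unnormalized betweenness of each node: Arjun:22, Chen:115/12, Fay:1/4, Giulia:0, Lena:16/3, Mei:0, Mona:4/3, Sven:17/4, Theo:16, Udo:1/4, Zane:0.
Arjun has the largest value, 22, making it the main broker — the node through which the most shortest paths run.

Arjun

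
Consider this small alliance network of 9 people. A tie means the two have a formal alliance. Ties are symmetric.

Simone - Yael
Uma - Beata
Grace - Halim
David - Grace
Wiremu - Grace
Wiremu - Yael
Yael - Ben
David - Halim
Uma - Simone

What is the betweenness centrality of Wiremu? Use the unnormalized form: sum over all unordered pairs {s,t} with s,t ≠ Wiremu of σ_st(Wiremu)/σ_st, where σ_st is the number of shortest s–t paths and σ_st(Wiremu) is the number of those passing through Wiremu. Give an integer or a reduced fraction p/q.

Pairs whose geodesics pass through Wiremu — Beata–Halim: 1; Beata–Grace: 1; Beata–David: 1; Ben–Halim: 1; Ben–Grace: 1; Ben–David: 1; Halim–Simone: 1; Halim–Yael: 1; Halim–Uma: 1; Grace–Simone: 1; Grace–Yael: 1; Grace–Uma: 1; Simone–David: 1; Yael–David: 1 … (+1 more pairs).
All other pairs contribute 0.
Summing the contributions gives betweenness(Wiremu) = 15.

15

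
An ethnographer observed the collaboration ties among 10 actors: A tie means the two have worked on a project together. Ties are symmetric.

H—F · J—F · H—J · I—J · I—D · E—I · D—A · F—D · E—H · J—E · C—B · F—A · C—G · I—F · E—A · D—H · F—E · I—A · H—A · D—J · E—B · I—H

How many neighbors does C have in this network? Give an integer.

C is directly tied to B and G. That is 2 neighbors, so the degree of C is 2.

2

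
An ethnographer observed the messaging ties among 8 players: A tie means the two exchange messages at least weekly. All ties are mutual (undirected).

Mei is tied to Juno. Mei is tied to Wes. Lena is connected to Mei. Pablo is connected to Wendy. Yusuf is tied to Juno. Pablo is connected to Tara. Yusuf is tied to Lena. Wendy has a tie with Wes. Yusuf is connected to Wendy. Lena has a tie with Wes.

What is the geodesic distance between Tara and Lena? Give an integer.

One shortest route is Tara – Pablo – Wendy – Wes – Lena, which uses 4 edges, and at distance 3 from Tara we only reach {Wes, Yusuf}, which does not include Lena. So d(Tara,Lena) = 4.

4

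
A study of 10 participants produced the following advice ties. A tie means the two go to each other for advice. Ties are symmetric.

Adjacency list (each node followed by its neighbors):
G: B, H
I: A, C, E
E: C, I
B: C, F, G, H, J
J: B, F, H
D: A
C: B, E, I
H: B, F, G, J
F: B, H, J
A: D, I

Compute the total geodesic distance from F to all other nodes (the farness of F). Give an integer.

22

Distances from F: A:4, B:1, C:2, D:5, E:3, G:2, H:1, I:3, J:1.
Sum = 4 + 1 + 2 + 5 + 3 + 2 + 1 + 3 + 1 = 22.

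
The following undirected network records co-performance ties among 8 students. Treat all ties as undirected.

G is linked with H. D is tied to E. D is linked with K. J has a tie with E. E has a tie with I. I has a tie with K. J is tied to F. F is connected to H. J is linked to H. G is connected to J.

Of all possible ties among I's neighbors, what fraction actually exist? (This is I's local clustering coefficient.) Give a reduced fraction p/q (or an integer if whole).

I's neighbors: E and K (k = 2).
Possible neighbor pairs: C(2,2) = 1. Edges among them: none → e = 0.
Clustering(I) = 0/1.

0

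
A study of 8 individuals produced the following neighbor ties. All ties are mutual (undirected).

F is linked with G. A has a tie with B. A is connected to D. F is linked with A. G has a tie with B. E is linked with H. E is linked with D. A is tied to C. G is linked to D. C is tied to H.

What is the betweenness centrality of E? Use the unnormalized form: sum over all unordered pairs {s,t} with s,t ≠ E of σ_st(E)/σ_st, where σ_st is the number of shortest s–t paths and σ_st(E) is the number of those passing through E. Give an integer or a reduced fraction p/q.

2

Pairs whose geodesics pass through E — D–H: 1; H–G: 1.
All other pairs contribute 0.
Summing the contributions gives betweenness(E) = 2.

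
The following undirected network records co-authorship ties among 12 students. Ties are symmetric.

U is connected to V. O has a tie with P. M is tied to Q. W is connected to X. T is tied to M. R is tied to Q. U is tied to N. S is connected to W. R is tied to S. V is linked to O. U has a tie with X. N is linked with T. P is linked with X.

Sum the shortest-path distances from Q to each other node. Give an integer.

36

Distances from Q: M:1, N:3, O:6, P:5, R:1, S:2, T:2, U:4, V:5, W:3, X:4.
Sum = 1 + 3 + 6 + 5 + 1 + 2 + 2 + 4 + 5 + 3 + 4 = 36.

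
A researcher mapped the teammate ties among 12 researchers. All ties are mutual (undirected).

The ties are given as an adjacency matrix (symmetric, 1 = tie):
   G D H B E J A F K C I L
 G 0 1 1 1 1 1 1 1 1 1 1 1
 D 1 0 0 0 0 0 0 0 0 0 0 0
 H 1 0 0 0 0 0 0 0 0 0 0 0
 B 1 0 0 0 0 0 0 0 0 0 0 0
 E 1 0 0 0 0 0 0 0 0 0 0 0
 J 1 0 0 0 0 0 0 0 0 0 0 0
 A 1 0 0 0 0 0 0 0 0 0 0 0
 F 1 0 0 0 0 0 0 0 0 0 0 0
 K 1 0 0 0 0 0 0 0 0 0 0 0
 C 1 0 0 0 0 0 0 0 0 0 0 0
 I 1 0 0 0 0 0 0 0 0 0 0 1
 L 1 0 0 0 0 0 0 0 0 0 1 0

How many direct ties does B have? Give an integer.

1

B is directly tied to G. That is 1 neighbor, so the degree of B is 1.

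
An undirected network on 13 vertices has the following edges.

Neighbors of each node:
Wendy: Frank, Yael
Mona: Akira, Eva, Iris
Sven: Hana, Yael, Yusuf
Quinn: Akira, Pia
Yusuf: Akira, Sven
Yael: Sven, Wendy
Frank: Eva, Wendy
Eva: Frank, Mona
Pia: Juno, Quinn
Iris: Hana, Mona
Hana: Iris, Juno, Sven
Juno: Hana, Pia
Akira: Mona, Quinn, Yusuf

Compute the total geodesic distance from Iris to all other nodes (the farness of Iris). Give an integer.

Distances from Iris: Akira:2, Eva:2, Frank:3, Hana:1, Juno:2, Mona:1, Pia:3, Quinn:3, Sven:2, Wendy:4, Yael:3, Yusuf:3.
Sum = 2 + 2 + 3 + 1 + 2 + 1 + 3 + 3 + 2 + 4 + 3 + 3 = 29.

29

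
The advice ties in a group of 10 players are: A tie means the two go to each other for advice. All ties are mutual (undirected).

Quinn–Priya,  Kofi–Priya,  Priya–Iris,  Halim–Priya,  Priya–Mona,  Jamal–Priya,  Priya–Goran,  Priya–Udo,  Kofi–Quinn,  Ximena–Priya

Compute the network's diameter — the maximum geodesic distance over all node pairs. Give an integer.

2

Eccentricity of each node (its greatest distance to any other): Goran:2, Halim:2, Iris:2, Jamal:2, Kofi:2, Mona:2, Priya:1, Quinn:2, Udo:2, Ximena:2.
The maximum eccentricity is 2, realized for instance by the pair Goran–Iris via Goran – Priya – Iris. So the diameter is 2.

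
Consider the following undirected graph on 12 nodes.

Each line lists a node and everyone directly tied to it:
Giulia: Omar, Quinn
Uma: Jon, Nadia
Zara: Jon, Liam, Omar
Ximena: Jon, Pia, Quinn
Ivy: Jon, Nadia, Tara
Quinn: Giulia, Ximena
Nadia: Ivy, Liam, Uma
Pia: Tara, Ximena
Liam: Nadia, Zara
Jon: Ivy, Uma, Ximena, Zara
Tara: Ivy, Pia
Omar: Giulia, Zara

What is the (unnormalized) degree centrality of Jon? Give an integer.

4

Jon is directly tied to Ivy, Uma, Ximena, and Zara. That is 4 neighbors, so the degree of Jon is 4.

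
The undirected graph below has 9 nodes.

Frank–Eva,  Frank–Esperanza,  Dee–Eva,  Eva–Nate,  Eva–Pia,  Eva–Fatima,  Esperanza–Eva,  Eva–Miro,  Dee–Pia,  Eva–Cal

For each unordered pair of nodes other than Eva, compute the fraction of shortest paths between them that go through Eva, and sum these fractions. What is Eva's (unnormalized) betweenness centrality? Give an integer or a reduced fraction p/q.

26

Pairs whose geodesics pass through Eva — Pia–Cal: 1; Pia–Miro: 1; Pia–Frank: 1; Pia–Nate: 1; Pia–Fatima: 1; Pia–Esperanza: 1; Cal–Miro: 1; Cal–Dee: 1; Cal–Frank: 1; Cal–Nate: 1; Cal–Fatima: 1; Cal–Esperanza: 1; Miro–Dee: 1; Miro–Frank: 1 … (+12 more pairs).
All other pairs contribute 0.
Summing the contributions gives betweenness(Eva) = 26.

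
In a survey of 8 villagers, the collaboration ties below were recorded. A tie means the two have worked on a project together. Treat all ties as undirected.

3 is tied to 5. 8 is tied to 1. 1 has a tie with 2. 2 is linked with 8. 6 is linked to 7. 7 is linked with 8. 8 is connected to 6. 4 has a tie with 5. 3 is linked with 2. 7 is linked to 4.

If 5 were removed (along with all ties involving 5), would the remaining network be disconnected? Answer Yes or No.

Even without 5, every remaining node can still reach every other (the residual graph is connected), so 5 is not a cut vertex.

No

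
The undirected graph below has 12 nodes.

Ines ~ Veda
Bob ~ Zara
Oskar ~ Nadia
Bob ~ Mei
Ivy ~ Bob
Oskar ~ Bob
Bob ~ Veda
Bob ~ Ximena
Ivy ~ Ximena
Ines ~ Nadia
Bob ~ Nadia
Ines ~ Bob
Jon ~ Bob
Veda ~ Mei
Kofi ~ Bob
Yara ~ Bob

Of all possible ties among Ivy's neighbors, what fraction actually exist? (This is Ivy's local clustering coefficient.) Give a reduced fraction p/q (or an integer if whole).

Ivy's neighbors: Bob and Ximena (k = 2).
Possible neighbor pairs: C(2,2) = 1. Edges among them: Bob–Ximena → e = 1.
Clustering(Ivy) = 1/1.

1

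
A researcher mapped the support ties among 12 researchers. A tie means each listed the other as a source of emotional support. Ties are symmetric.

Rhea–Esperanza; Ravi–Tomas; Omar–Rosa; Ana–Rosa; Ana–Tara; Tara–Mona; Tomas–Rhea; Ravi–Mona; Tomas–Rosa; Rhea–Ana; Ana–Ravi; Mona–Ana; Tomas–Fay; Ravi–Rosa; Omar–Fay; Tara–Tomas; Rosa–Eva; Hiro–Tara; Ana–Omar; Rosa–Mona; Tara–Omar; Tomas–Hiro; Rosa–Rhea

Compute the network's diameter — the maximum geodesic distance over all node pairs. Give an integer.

3

Eccentricity of each node (its greatest distance to any other): Ana:2, Esperanza:3, Eva:3, Fay:3, Hiro:3, Mona:3, Omar:3, Ravi:3, Rhea:2, Rosa:2, Tara:3, Tomas:2.
The maximum eccentricity is 3, realized for instance by the pair Ravi–Esperanza via Ravi – Ana – Rhea – Esperanza. So the diameter is 3.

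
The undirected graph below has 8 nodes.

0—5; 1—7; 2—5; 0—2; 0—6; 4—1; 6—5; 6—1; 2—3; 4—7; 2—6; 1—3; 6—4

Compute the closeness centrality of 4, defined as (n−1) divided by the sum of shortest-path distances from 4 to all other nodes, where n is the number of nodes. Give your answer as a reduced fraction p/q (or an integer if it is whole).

7/11

Distances from 4: 0:2, 1:1, 2:2, 3:2, 5:2, 6:1, 7:1. Sum = 11.
n = 8, so closeness = 7/11.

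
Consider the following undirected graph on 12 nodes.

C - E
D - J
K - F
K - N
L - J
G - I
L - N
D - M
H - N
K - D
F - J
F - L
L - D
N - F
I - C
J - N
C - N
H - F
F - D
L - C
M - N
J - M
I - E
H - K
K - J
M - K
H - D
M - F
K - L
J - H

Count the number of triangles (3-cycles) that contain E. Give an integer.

E's neighbors: C and I.
Neighbor pairs that are themselves tied: E–C–I. Each forms one triangle with E, for 1 in total.

1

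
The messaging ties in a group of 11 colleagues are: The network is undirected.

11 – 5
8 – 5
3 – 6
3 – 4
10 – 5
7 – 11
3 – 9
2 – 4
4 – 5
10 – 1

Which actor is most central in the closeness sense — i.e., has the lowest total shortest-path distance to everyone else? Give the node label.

5

Farness (sum of distances to all others) for each node — 1:34, 2:28, 3:24, 4:19, 5:18, 6:33, 7:34, 8:27, 9:33, 10:25, 11:25.
The smallest farness is 18, for 5, so 5 has the highest closeness.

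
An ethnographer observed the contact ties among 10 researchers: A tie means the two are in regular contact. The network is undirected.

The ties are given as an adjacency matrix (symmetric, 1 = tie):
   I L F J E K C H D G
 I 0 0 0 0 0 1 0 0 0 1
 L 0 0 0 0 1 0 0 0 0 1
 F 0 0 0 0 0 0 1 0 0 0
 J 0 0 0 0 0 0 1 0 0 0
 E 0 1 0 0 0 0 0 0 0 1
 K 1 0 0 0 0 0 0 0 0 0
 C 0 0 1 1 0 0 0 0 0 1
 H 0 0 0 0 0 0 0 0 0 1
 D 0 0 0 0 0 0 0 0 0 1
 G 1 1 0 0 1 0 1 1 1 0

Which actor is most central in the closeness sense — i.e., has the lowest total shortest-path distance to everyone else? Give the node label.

G

Farness (sum of distances to all others) for each node — C:16, D:20, E:19, F:24, G:12, H:20, I:18, J:24, K:26, L:19.
The smallest farness is 12, for G, so G has the highest closeness.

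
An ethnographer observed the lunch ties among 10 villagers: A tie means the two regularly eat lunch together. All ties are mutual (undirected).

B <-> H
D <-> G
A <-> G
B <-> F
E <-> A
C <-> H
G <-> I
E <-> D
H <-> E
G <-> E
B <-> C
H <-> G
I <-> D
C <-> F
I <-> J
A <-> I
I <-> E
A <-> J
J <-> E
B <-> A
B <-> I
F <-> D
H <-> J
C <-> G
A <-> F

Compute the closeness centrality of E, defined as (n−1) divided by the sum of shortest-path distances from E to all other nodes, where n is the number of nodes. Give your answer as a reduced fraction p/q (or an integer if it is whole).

3/4

Distances from E: A:1, B:2, C:2, D:1, F:2, G:1, H:1, I:1, J:1. Sum = 12.
n = 10, so closeness = 9/12 = 3/4.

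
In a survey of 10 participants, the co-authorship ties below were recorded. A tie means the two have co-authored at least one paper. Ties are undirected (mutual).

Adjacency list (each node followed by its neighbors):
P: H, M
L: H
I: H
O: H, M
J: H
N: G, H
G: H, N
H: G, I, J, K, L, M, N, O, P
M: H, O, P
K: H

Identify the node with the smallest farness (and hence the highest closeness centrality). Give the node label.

Farness (sum of distances to all others) for each node — G:16, H:9, I:17, J:17, K:17, L:17, M:15, N:16, O:16, P:16.
The smallest farness is 9, for H, so H has the highest closeness.

H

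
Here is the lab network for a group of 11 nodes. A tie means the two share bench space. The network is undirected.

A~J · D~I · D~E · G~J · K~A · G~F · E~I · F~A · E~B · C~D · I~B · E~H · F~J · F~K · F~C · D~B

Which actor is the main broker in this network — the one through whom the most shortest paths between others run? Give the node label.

F

Unnormalized betweenness of each node: A:1/2, B:0, C:25, D:24, E:9, F:26, G:0, H:0, I:0, J:1/2, K:0.
F has the largest value, 26, making it the main broker — the node through which the most shortest paths run.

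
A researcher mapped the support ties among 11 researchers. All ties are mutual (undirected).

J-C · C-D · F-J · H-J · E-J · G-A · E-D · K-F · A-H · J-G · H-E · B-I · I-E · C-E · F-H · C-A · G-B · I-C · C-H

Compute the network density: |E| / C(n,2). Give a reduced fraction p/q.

19/55

There are 19 edges and 11 nodes, so the maximum possible is C(11,2) = 55.
Density = 19/55.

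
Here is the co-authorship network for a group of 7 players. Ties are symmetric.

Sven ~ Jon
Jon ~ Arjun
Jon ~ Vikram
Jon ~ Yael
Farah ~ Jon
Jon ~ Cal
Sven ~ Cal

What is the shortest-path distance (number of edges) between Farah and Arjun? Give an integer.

2

One shortest route is Farah – Jon – Arjun, which uses 2 edges, and Farah and Arjun are not directly tied, so nothing shorter exists. So d(Farah,Arjun) = 2.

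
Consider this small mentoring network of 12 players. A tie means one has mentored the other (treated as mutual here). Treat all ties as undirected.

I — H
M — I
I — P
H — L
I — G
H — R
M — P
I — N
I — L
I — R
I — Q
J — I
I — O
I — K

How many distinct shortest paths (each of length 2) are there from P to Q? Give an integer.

The shortest distance is 2, and the only length-2 path is P–I–Q. So there is exactly 1 shortest path.

1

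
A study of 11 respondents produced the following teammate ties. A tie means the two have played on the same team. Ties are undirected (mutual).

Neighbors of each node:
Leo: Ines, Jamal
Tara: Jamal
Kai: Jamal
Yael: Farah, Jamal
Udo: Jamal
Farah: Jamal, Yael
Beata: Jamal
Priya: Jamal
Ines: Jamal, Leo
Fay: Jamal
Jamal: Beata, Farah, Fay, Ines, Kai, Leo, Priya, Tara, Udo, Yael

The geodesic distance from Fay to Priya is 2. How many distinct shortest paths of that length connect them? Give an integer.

1

The shortest distance is 2, and the only length-2 path is Fay–Jamal–Priya. So there is exactly 1 shortest path.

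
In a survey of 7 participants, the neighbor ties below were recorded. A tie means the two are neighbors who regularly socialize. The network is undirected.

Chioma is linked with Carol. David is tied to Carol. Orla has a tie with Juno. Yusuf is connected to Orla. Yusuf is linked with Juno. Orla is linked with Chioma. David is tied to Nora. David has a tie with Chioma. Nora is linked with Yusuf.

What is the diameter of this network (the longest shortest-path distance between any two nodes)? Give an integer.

3

Eccentricity of each node (its greatest distance to any other): Carol:3, Chioma:2, David:3, Juno:3, Nora:2, Orla:2, Yusuf:3.
The maximum eccentricity is 3, realized for instance by the pair Carol–Juno via Carol – Chioma – Orla – Juno. So the diameter is 3.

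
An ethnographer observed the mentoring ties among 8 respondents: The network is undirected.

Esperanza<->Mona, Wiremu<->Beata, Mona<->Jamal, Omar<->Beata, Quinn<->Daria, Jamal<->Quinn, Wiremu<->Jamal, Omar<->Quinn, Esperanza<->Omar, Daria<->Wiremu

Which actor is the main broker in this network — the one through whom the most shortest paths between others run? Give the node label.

Unnormalized betweenness of each node: Beata:3/2, Daria:1/2, Esperanza:3/2, Jamal:9/2, Mona:3/2, Omar:5, Quinn:4, Wiremu:7/2.
Omar has the largest value, 5, making it the main broker — the node through which the most shortest paths run.

Omar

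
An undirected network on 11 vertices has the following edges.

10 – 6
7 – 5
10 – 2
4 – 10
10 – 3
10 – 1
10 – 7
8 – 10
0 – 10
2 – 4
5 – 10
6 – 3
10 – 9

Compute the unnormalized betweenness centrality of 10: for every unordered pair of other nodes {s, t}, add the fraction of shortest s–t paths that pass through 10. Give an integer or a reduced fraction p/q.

Pairs whose geodesics pass through 10 — 7–8: 1; 7–2: 1; 7–9: 1; 7–3: 1; 7–0: 1; 7–4: 1; 7–6: 1; 7–1: 1; 8–5: 1; 8–2: 1; 8–9: 1; 8–3: 1; 8–0: 1; 8–4: 1 … (+28 more pairs).
All other pairs contribute 0.
Summing the contributions gives betweenness(10) = 42.

42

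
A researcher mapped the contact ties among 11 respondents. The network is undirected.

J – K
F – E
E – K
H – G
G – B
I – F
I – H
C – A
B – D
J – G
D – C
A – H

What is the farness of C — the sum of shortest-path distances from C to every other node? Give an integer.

Distances from C: A:1, B:2, D:1, E:5, F:4, G:3, H:2, I:3, J:4, K:5.
Sum = 1 + 2 + 1 + 5 + 4 + 3 + 2 + 3 + 4 + 5 = 30.

30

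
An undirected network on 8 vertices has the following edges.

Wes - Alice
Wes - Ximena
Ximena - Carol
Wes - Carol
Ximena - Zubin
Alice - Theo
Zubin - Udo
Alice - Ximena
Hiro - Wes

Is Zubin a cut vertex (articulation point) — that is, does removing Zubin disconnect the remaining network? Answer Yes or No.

Removing Zubin leaves {Alice, Carol, Hiro, Theo, Wes, and Ximena} with no path to {Udo}, so the network splits into 2 components. Zubin is a cut vertex.

Yes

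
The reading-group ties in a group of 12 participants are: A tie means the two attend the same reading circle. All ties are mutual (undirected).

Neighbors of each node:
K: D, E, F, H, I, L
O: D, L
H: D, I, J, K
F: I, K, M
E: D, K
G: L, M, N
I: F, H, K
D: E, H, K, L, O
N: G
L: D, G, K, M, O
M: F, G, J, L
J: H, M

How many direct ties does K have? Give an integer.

6

K is directly tied to D, E, F, H, I, and L. That is 6 neighbors, so the degree of K is 6.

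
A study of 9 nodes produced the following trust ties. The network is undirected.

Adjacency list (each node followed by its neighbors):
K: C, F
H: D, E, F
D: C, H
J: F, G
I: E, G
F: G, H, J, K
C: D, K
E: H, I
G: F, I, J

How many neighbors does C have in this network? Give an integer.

C is directly tied to D and K. That is 2 neighbors, so the degree of C is 2.

2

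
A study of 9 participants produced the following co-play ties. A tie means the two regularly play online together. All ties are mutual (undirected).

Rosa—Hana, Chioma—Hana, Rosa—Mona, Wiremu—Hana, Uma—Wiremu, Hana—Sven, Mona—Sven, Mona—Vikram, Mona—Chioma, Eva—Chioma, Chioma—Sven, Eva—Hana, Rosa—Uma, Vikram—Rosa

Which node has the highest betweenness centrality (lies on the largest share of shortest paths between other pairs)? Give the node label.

Unnormalized betweenness of each node: Chioma:31/12, Eva:0, Hana:121/12, Mona:25/6, Rosa:23/3, Sven:7/12, Uma:5/4, Vikram:0, Wiremu:5/3.
Hana has the largest value, 121/12, making it the main broker — the node through which the most shortest paths run.

Hana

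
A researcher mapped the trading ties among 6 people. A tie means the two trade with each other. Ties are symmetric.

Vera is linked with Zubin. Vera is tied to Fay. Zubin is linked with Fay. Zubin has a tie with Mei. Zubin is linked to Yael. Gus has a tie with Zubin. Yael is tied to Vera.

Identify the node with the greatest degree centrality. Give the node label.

Degrees — Fay:2, Gus:1, Mei:1, Vera:3, Yael:2, Zubin:5.
The maximum is 5, attained only by Zubin.

Zubin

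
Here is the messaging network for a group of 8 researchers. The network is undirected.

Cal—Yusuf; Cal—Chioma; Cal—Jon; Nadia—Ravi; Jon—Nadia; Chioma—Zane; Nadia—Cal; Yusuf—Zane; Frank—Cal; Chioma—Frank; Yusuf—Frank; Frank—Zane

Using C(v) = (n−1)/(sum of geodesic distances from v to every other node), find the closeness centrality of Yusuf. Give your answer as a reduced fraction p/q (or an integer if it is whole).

7/12

Distances from Yusuf: Cal:1, Chioma:2, Frank:1, Jon:2, Nadia:2, Ravi:3, Zane:1. Sum = 12.
n = 8, so closeness = 7/12.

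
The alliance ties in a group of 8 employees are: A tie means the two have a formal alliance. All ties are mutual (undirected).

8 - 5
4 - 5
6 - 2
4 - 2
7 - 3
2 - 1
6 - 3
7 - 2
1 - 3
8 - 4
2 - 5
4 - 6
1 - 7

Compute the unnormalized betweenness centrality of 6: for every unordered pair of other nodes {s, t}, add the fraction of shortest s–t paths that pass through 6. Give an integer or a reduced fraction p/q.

17/6

Pairs whose geodesics pass through 6 — 2–3: 1/3; 4–3: 1; 3–8: 1; 3–5: 2/4.
All other pairs contribute 0.
Summing the contributions gives betweenness(6) = 17/6.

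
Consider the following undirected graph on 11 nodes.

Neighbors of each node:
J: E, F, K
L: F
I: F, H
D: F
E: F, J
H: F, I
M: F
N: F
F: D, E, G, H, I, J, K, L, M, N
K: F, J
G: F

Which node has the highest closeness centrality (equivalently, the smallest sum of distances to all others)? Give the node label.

F

Farness (sum of distances to all others) for each node — D:19, E:18, F:10, G:19, H:18, I:18, J:17, K:18, L:19, M:19, N:19.
The smallest farness is 10, for F, so F has the highest closeness.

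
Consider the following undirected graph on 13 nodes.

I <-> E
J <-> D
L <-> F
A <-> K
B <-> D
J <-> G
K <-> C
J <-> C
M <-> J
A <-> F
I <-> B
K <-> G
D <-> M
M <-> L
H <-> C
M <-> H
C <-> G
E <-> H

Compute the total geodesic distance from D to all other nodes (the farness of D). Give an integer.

Distances from D: A:4, B:1, C:2, E:3, F:3, G:2, H:2, I:2, J:1, K:3, L:2, M:1.
Sum = 4 + 1 + 2 + 3 + 3 + 2 + 2 + 2 + 1 + 3 + 2 + 1 = 26.

26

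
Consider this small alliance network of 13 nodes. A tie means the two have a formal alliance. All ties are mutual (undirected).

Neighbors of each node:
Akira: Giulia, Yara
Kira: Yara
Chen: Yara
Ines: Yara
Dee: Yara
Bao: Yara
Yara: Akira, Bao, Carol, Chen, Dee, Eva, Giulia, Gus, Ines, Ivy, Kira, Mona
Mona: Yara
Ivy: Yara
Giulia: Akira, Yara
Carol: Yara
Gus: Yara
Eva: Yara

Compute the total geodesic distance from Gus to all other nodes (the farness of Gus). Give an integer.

Distances from Gus: Akira:2, Bao:2, Carol:2, Chen:2, Dee:2, Eva:2, Giulia:2, Ines:2, Ivy:2, Kira:2, Mona:2, Yara:1.
Sum = 2 + 2 + 2 + 2 + 2 + 2 + 2 + 2 + 2 + 2 + 2 + 1 = 23.

23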